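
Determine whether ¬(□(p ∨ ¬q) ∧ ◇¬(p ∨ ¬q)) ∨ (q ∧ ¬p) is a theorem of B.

Yes, valid

Tableau for the negation ¬(¬(□(p ∨ ¬q) ∧ ◇¬(p ∨ ¬q)) ∨ (q ∧ ¬p)):
1. ¬(¬(□(p ∨ ¬q) ∧ ◇¬(p ∨ ¬q)) ∨ (q ∧ ¬p)), w0
2. □(p ∨ ¬q) ∧ ◇¬(p ∨ ¬q), w0
3. ¬(q ∧ ¬p), w0
4. □(p ∨ ¬q), w0
5. ◇¬(p ∨ ¬q), w0
6. p ∨ ¬q, w0
7. p, w0
8. ¬q, w0
9. ¬(p ∨ ¬q), w1
10. ¬p, w1
11. q, w1
12. p ∨ ¬q, w1
13. ¬q, w1
Accessibility: w0Rw0, w0Rw1, w1Rw0, w1Rw1
Branch closes: q and ¬q both at w1.
All branches of the negation close; one closing branch shown above.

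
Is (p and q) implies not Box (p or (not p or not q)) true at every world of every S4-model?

Invalid (countermodel exists)

Tableau for the negation not ((p and q) implies not Box (p or (not p or not q))):
1. not ((p and q) implies not Box (p or (not p or not q))), 0
2. p and q, 0
3. Box (p or (not p or not q)), 0
4. p, 0
5. q, 0
6. p or (not p or not q), 0
Accessibility: 0R0
The negation has an open branch (countermodel exists).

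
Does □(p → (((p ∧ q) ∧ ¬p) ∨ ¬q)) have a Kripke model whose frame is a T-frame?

Satisfiable (open branch found)

1. □(p → (((p ∧ q) ∧ ¬p) ∨ ¬q)), u
2. p → (((p ∧ q) ∧ ¬p) ∨ ¬q), u
3. ((p ∧ q) ∧ ¬p) ∨ ¬q, u
4. ¬q, u
Accessibility: uRu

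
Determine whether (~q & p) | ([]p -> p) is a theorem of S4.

Valid

Tableau for the negation ~((~q & p) | ([]p -> p)):
1. ~((~q & p) | ([]p -> p)), 0
2. ~(~q & p), 0
3. ~([]p -> p), 0
4. []p, 0
5. ~p, 0
6. p, 0
Accessibility: 0R0
Branch closes: p and ~p both at 0.
Every branch of the negation's tableau closes; the branch above is one of them.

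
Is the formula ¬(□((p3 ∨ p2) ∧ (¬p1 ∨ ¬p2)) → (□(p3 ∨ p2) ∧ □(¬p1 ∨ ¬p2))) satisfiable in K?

1. ¬(□((p3 ∨ p2) ∧ (¬p1 ∨ ¬p2)) → (□(p3 ∨ p2) ∧ □(¬p1 ∨ ¬p2))), u
2. □((p3 ∨ p2) ∧ (¬p1 ∨ ¬p2)), u
3. ¬(□(p3 ∨ p2) ∧ □(¬p1 ∨ ¬p2)), u
4. ¬□(¬p1 ∨ ¬p2), u
5. ¬(¬p1 ∨ ¬p2), v
6. p1, v
7. p2, v
8. (p3 ∨ p2) ∧ (¬p1 ∨ ¬p2), v
9. p3 ∨ p2, v
10. ¬p1 ∨ ¬p2, v
11. ¬p2, v
Accessibility: uRv
Branch closes: p2 and ¬p2 both at v.
(One branch shown.) All branches close.

Unsatisfiable (every branch closes)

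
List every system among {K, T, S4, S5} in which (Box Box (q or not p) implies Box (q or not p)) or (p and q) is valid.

T, S4, S5

T-tableau for the negation not ((Box Box (q or not p) implies Box (q or not p)) or (p and q)):
1. not ((Box Box (q or not p) implies Box (q or not p)) or (p and q)), 0
2. not (Box Box (q or not p) implies Box (q or not p)), 0
3. not (p and q), 0
4. Box Box (q or not p), 0
5. not Box (q or not p), 0
6. Box (q or not p), 0
7. q or not p, 0
8. not q, 0
9. not p, 0
10. not (q or not p), 1
11. not q, 1
12. p, 1
13. Box (q or not p), 1
14. q or not p, 1
15. not p, 1
Accessibility: 0R0, 0R1, 1R1
Branch closes: p and not p both at 1.
Every branch closes (one shown): valid in T, hence also in S4, S5 (every theorem of T is a theorem of S4 and S5).
K-tableau for the negation not ((Box Box (q or not p) implies Box (q or not p)) or (p and q)):
1. not ((Box Box (q or not p) implies Box (q or not p)) or (p and q)), 0
2. not (Box Box (q or not p) implies Box (q or not p)), 0
3. not (p and q), 0
4. Box Box (q or not p), 0
5. not Box (q or not p), 0
6. not q, 0
7. not (q or not p), 1
8. not q, 1
9. p, 1
10. Box (q or not p), 1
Accessibility: 0R1
Complete open branch: countermodel on a K-frame, so not valid in K.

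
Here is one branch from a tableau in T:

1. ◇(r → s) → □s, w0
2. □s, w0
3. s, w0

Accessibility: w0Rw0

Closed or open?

Not closed

No atom appears with both signs at the same world.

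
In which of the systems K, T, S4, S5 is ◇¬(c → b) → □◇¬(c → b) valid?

S5

S4-tableau for the negation ¬(◇¬(c → b) → □◇¬(c → b)):
1. ¬(◇¬(c → b) → □◇¬(c → b)), u
2. ◇¬(c → b), u
3. ¬□◇¬(c → b), u
4. ¬(c → b), v
5. c, v
6. ¬b, v
7. ¬◇¬(c → b), w
8. c → b, w
9. b, w
Accessibility: uRu, uRv, uRw, vRv, wRw
Complete open branch: countermodel on an S4-frame, so not valid in S4, nor in K, T (the same frame is also a K-frame and a T-frame).
S5-tableau for the negation ¬(◇¬(c → b) → □◇¬(c → b)):
1. ¬(◇¬(c → b) → □◇¬(c → b)), u
2. ◇¬(c → b), u
3. ¬□◇¬(c → b), u
4. ¬(c → b), v
5. c, v
6. ¬b, v
7. ¬◇¬(c → b), w
8. c → b, u
9. c → b, v
10. c → b, w
11. b, u
12. b, v
Accessibility: uRu, uRv, uRw, vRu, vRv, vRw, wRu, wRv, wRw
Branch closes: b and ¬b both at v.
Every branch closes (one shown): valid in S5.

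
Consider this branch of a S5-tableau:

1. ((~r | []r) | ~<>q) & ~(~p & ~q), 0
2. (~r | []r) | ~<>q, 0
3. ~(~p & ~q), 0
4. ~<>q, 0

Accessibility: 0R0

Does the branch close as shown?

No atom appears with both signs at the same world.

Not closed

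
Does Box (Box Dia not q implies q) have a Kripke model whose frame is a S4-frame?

1. Box (Box Dia not q implies q), u
2. Box Dia not q implies q, u   [Box-rule on 1 via uRu]
3. q, u   [implies-rule on 2 (branches; this branch)]
Accessibility: uRu

Satisfiable (open branch found)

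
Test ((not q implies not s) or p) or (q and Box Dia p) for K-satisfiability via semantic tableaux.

Satisfiable (open branch found)

1. ((not q implies not s) or p) or (q and Box Dia p), 0
2. q and Box Dia p, 0
3. q, 0
4. Box Dia p, 0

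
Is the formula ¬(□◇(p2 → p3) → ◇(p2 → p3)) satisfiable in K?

1. ¬(□◇(p2 → p3) → ◇(p2 → p3)), w0
2. □◇(p2 → p3), w0
3. ¬◇(p2 → p3), w0

Satisfiable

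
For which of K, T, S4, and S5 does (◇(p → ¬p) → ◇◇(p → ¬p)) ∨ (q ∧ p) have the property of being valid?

T, S4, S5

K-tableau for the negation ¬((◇(p → ¬p) → ◇◇(p → ¬p)) ∨ (q ∧ p)):
1. ¬((◇(p → ¬p) → ◇◇(p → ¬p)) ∨ (q ∧ p)), u
2. ¬(◇(p → ¬p) → ◇◇(p → ¬p)), u
3. ¬(q ∧ p), u
4. ◇(p → ¬p), u
5. ¬◇◇(p → ¬p), u
6. ¬p, u
7. p → ¬p, v
8. ¬◇(p → ¬p), v
9. ¬p, v
Accessibility: uRv
Complete open branch: countermodel on a K-frame, so not valid in K.
T-tableau for the negation ¬((◇(p → ¬p) → ◇◇(p → ¬p)) ∨ (q ∧ p)):
1. ¬((◇(p → ¬p) → ◇◇(p → ¬p)) ∨ (q ∧ p)), u
2. ¬(◇(p → ¬p) → ◇◇(p → ¬p)), u
3. ¬(q ∧ p), u
4. ◇(p → ¬p), u
5. ¬◇◇(p → ¬p), u
6. ¬◇(p → ¬p), u
7. ¬(p → ¬p), u
8. p, u
9. ¬q, u
10. p → ¬p, v
11. ¬◇(p → ¬p), v
12. ¬(p → ¬p), v
13. p, v
14. ¬p, v
Accessibility: uRu, uRv, vRv
Branch closes: p and ¬p both at v.
Every branch closes (one shown): valid in T, hence also in S4, S5 (every theorem of T is a theorem of S4 and S5).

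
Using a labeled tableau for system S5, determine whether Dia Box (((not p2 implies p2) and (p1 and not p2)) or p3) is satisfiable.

Satisfiable (open branch found)

1. Dia Box (((not p2 implies p2) and (p1 and not p2)) or p3), u
2. Box (((not p2 implies p2) and (p1 and not p2)) or p3), v
3. ((not p2 implies p2) and (p1 and not p2)) or p3, u
4. ((not p2 implies p2) and (p1 and not p2)) or p3, v
5. p3, u
6. p3, v
Accessibility: uRu, uRv, vRu, vRv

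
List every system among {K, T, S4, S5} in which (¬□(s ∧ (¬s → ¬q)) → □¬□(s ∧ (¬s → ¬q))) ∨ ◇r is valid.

S4-tableau for the negation ¬((¬□(s ∧ (¬s → ¬q)) → □¬□(s ∧ (¬s → ¬q))) ∨ ◇r):
1. ¬((¬□(s ∧ (¬s → ¬q)) → □¬□(s ∧ (¬s → ¬q))) ∨ ◇r), u
2. ¬(¬□(s ∧ (¬s → ¬q)) → □¬□(s ∧ (¬s → ¬q))), u   [¬∨-rule on 1]
3. ¬◇r, u   [¬∨-rule on 1]
4. ¬□(s ∧ (¬s → ¬q)), u   [¬→-rule on 2]
5. ¬□¬□(s ∧ (¬s → ¬q)), u   [¬→-rule on 2]
6. ¬r, u   [¬◇-rule on 3 via uRu]
7. ¬(s ∧ (¬s → ¬q)), v   [¬□-rule on 4: fresh world v, uRv]
8. ¬r, v   [¬◇-rule on 3 via uRv]
9. ¬(¬s → ¬q), v   [¬∧-rule on 7 (branches; this branch)]
10. ¬s, v   [¬→-rule on 9]
11. q, v   [¬→-rule on 9]
12. □(s ∧ (¬s → ¬q)), w   [¬□-rule on 5: fresh world w, uRw]
13. ¬r, w   [¬◇-rule on 3 via uRw]
14. s ∧ (¬s → ¬q), w   [□-rule on 12 via wRw]
15. s, w   [∧-rule on 14]
16. ¬s → ¬q, w   [∧-rule on 14]
17. ¬q, w   [→-rule on 16 (branches; this branch)]
Accessibility: uRu, uRv, uRw, vRv, wRw
Complete open branch: countermodel on an S4-frame, so not valid in S4, nor in K, T (the same frame is also a K-frame and a T-frame).
S5-tableau for the negation ¬((¬□(s ∧ (¬s → ¬q)) → □¬□(s ∧ (¬s → ¬q))) ∨ ◇r):
1. ¬((¬□(s ∧ (¬s → ¬q)) → □¬□(s ∧ (¬s → ¬q))) ∨ ◇r), u
2. ¬(¬□(s ∧ (¬s → ¬q)) → □¬□(s ∧ (¬s → ¬q))), u   [¬∨-rule on 1]
3. ¬◇r, u   [¬∨-rule on 1]
4. ¬□(s ∧ (¬s → ¬q)), u   [¬→-rule on 2]
5. ¬□¬□(s ∧ (¬s → ¬q)), u   [¬→-rule on 2]
6. ¬r, u   [¬◇-rule on 3 via uRu]
7. ¬(s ∧ (¬s → ¬q)), v   [¬□-rule on 4: fresh world v, uRv]
8. ¬r, v   [¬◇-rule on 3 via uRv]
9. ¬(¬s → ¬q), v   [¬∧-rule on 7 (branches; this branch)]
10. ¬s, v   [¬→-rule on 9]
11. q, v   [¬→-rule on 9]
12. □(s ∧ (¬s → ¬q)), w   [¬□-rule on 5: fresh world w, uRw]
13. ¬r, w   [¬◇-rule on 3 via uRw]
14. s ∧ (¬s → ¬q), u   [□-rule on 12 via wRu]
15. s, u   [∧-rule on 14]
16. ¬s → ¬q, u   [∧-rule on 14]
17. s ∧ (¬s → ¬q), v   [□-rule on 12 via wRv]
18. s, v   [∧-rule on 17]
19. ¬s → ¬q, v   [∧-rule on 17]
Accessibility: uRu, uRv, uRw, vRu, vRv, vRw, wRu, wRv, wRw
Branch closes: s and ¬s both at v.
Every branch closes (one shown): valid in S5.

S5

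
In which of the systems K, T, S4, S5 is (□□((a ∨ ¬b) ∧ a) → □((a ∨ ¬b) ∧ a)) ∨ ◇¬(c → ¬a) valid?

K-tableau for the negation ¬((□□((a ∨ ¬b) ∧ a) → □((a ∨ ¬b) ∧ a)) ∨ ◇¬(c → ¬a)):
1. ¬((□□((a ∨ ¬b) ∧ a) → □((a ∨ ¬b) ∧ a)) ∨ ◇¬(c → ¬a)), w0
2. ¬(□□((a ∨ ¬b) ∧ a) → □((a ∨ ¬b) ∧ a)), w0
3. ¬◇¬(c → ¬a), w0
4. □□((a ∨ ¬b) ∧ a), w0
5. ¬□((a ∨ ¬b) ∧ a), w0
6. ¬((a ∨ ¬b) ∧ a), w1
7. c → ¬a, w1
8. □((a ∨ ¬b) ∧ a), w1
9. ¬a, w1
Accessibility: w0Rw1
Complete open branch: countermodel on a K-frame, so not valid in K.
T-tableau for the negation ¬((□□((a ∨ ¬b) ∧ a) → □((a ∨ ¬b) ∧ a)) ∨ ◇¬(c → ¬a)):
1. ¬((□□((a ∨ ¬b) ∧ a) → □((a ∨ ¬b) ∧ a)) ∨ ◇¬(c → ¬a)), w0
2. ¬(□□((a ∨ ¬b) ∧ a) → □((a ∨ ¬b) ∧ a)), w0
3. ¬◇¬(c → ¬a), w0
4. □□((a ∨ ¬b) ∧ a), w0
5. ¬□((a ∨ ¬b) ∧ a), w0
6. c → ¬a, w0
7. □((a ∨ ¬b) ∧ a), w0
8. (a ∨ ¬b) ∧ a, w0
9. a ∨ ¬b, w0
10. a, w0
11. ¬c, w0
12. ¬b, w0
13. ¬((a ∨ ¬b) ∧ a), w1
14. c → ¬a, w1
15. □((a ∨ ¬b) ∧ a), w1
16. (a ∨ ¬b) ∧ a, w1
17. a ∨ ¬b, w1
18. a, w1
19. ¬(a ∨ ¬b), w1
20. ¬a, w1
21. b, w1
Accessibility: w0Rw0, w0Rw1, w1Rw1
Branch closes: a and ¬a both at w1.
Every branch closes (one shown): valid in T, hence also in S4, S5 (every theorem of T is a theorem of S4 and S5).

T, S4, S5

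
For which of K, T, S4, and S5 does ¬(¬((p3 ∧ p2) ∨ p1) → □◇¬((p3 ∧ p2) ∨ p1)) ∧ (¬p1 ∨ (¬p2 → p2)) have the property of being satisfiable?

K, T, S4

S5-tableau for the formula:
1. ¬(¬((p3 ∧ p2) ∨ p1) → □◇¬((p3 ∧ p2) ∨ p1)) ∧ (¬p1 ∨ (¬p2 → p2)), w0
2. ¬(¬((p3 ∧ p2) ∨ p1) → □◇¬((p3 ∧ p2) ∨ p1)), w0   [∧-rule on 1]
3. ¬p1 ∨ (¬p2 → p2), w0   [∧-rule on 1]
4. ¬((p3 ∧ p2) ∨ p1), w0   [¬→-rule on 2]
5. ¬□◇¬((p3 ∧ p2) ∨ p1), w0   [¬→-rule on 2]
6. ¬(p3 ∧ p2), w0   [¬∨-rule on 4]
7. ¬p1, w0   [¬∨-rule on 4]
8. ¬p2 → p2, w0   [∨-rule on 3 (branches; this branch)]
9. ¬p3, w0   [¬∧-rule on 6 (branches; this branch)]
10. p2, w0   [→-rule on 8 (branches; this branch)]
11. ¬◇¬((p3 ∧ p2) ∨ p1), w1   [¬□-rule on 5: fresh world w1, w0Rw1]
12. (p3 ∧ p2) ∨ p1, w0   [¬◇-rule on 11 via w1Rw0]
13. (p3 ∧ p2) ∨ p1, w1   [¬◇-rule on 11 via w1Rw1]
14. p3 ∧ p2, w0   [∨-rule on 12 (branches; this branch)]
15. p3, w0   [∧-rule on 14]
Accessibility: w0Rw0, w0Rw1, w1Rw0, w1Rw1
Branch closes: p3 and ¬p3 both at w0.
Every branch closes (one shown): unsatisfiable in S5.
S4-tableau for the formula:
1. ¬(¬((p3 ∧ p2) ∨ p1) → □◇¬((p3 ∧ p2) ∨ p1)) ∧ (¬p1 ∨ (¬p2 → p2)), w0
2. ¬(¬((p3 ∧ p2) ∨ p1) → □◇¬((p3 ∧ p2) ∨ p1)), w0   [∧-rule on 1]
3. ¬p1 ∨ (¬p2 → p2), w0   [∧-rule on 1]
4. ¬((p3 ∧ p2) ∨ p1), w0   [¬→-rule on 2]
5. ¬□◇¬((p3 ∧ p2) ∨ p1), w0   [¬→-rule on 2]
6. ¬(p3 ∧ p2), w0   [¬∨-rule on 4]
7. ¬p1, w0   [¬∨-rule on 4]
8. ¬p2 → p2, w0   [∨-rule on 3 (branches; this branch)]
9. ¬p3, w0   [¬∧-rule on 6 (branches; this branch)]
10. p2, w0   [→-rule on 8 (branches; this branch)]
11. ¬◇¬((p3 ∧ p2) ∨ p1), w1   [¬□-rule on 5: fresh world w1, w0Rw1]
12. (p3 ∧ p2) ∨ p1, w1   [¬◇-rule on 11 via w1Rw1]
13. p1, w1   [∨-rule on 12 (branches; this branch)]
Accessibility: w0Rw0, w0Rw1, w1Rw1
Complete open branch: satisfiable in S4, hence also in K, T (this S4-model is also a K-model and a T-model).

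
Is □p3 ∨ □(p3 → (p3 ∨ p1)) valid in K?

Valid

Tableau for the negation ¬(□p3 ∨ □(p3 → (p3 ∨ p1))):
1. ¬(□p3 ∨ □(p3 → (p3 ∨ p1))), w0
2. ¬□p3, w0
3. ¬□(p3 → (p3 ∨ p1)), w0
4. ¬p3, w1
5. ¬(p3 → (p3 ∨ p1)), w2
6. p3, w2
7. ¬(p3 ∨ p1), w2
8. ¬p3, w2
9. ¬p1, w2
Accessibility: w0Rw1, w0Rw2
Branch closes: p3 and ¬p3 both at w2.
Every branch of the negation's tableau closes; the branch above is one of them.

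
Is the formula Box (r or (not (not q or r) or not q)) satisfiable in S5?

1. Box (r or (not (not q or r) or not q)), w0
2. r or (not (not q or r) or not q), w0
3. not (not q or r) or not q, w0
4. not q, w0
Accessibility: w0Rw0

Satisfiable (open branch found)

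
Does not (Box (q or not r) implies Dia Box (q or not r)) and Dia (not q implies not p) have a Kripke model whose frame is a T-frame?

Unsatisfiable

1. not (Box (q or not r) implies Dia Box (q or not r)) and Dia (not q implies not p), u
2. not (Box (q or not r) implies Dia Box (q or not r)), u   [and-rule on 1]
3. Dia (not q implies not p), u   [and-rule on 1]
4. Box (q or not r), u   [neg-implies-rule on 2]
5. not Dia Box (q or not r), u   [neg-implies-rule on 2]
6. q or not r, u   [Box-rule on 4 via uRu]
7. not Box (q or not r), u   [neg-Dia-rule on 5 via uRu]
8. not r, u   [or-rule on 6 (branches; this branch)]
9. not q implies not p, v   [Dia-rule on 3: fresh world v, uRv]
10. q or not r, v   [Box-rule on 4 via uRv]
11. not Box (q or not r), v   [neg-Dia-rule on 5 via uRv]
12. not p, v   [implies-rule on 9 (branches; this branch)]
13. not r, v   [or-rule on 10 (branches; this branch)]
14. not (q or not r), w   [neg-Box-rule on 7: fresh world w, uRw]
15. not q, w   [neg-or-rule on 14]
16. r, w   [neg-or-rule on 14]
17. q or not r, w   [Box-rule on 4 via uRw]
18. not Box (q or not r), w   [neg-Dia-rule on 5 via uRw]
19. not r, w   [or-rule on 17 (branches; this branch)]
Accessibility: uRu, uRv, uRw, vRv, wRw
Branch closes: r and not r both at w.
(One branch shown.) All branches close.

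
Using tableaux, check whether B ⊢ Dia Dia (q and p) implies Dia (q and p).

No, not valid

Tableau for the negation not (Dia Dia (q and p) implies Dia (q and p)):
1. not (Dia Dia (q and p) implies Dia (q and p)), w0
2. Dia Dia (q and p), w0
3. not Dia (q and p), w0
4. not (q and p), w0
5. not p, w0
6. Dia (q and p), w1
7. not (q and p), w1
8. not p, w1
9. q and p, w2
10. q, w2
11. p, w2
Accessibility: w0Rw0, w0Rw1, w1Rw0, w1Rw1, w1Rw2, w2Rw1, w2Rw2
The negation has an open branch (countermodel exists).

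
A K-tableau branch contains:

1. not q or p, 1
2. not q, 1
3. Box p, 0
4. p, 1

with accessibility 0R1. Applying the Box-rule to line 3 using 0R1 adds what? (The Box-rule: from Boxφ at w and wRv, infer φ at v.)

p, 1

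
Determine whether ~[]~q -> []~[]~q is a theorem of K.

No, not valid

Tableau for the negation ~(~[]~q -> []~[]~q):
1. ~(~[]~q -> []~[]~q), u
2. ~[]~q, u
3. ~[]~[]~q, u
4. q, v
5. []~q, w
Accessibility: uRv, uRw
The negation has an open branch (countermodel exists).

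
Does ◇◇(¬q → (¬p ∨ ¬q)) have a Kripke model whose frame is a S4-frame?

Yes, satisfiable

1. ◇◇(¬q → (¬p ∨ ¬q)), w0
2. ◇(¬q → (¬p ∨ ¬q)), w1
3. ¬q → (¬p ∨ ¬q), w2
4. ¬p ∨ ¬q, w2
5. ¬q, w2
Accessibility: w0Rw0, w0Rw1, w0Rw2, w1Rw1, w1Rw2, w2Rw2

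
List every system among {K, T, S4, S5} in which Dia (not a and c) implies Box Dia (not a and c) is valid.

S5

S5-tableau for the negation not (Dia (not a and c) implies Box Dia (not a and c)):
1. not (Dia (not a and c) implies Box Dia (not a and c)), u
2. Dia (not a and c), u
3. not Box Dia (not a and c), u
4. not a and c, v
5. not a, v
6. c, v
7. not Dia (not a and c), w
8. not (not a and c), u
9. not (not a and c), v
10. not (not a and c), w
11. not c, u
12. not c, v
Accessibility: uRu, uRv, uRw, vRu, vRv, vRw, wRu, wRv, wRw
Branch closes: c and not c both at v.
Every branch closes (one shown): valid in S5.
S4-tableau for the negation not (Dia (not a and c) implies Box Dia (not a and c)):
1. not (Dia (not a and c) implies Box Dia (not a and c)), u
2. Dia (not a and c), u
3. not Box Dia (not a and c), u
4. not a and c, v
5. not a, v
6. c, v
7. not Dia (not a and c), w
8. not (not a and c), w
9. not c, w
Accessibility: uRu, uRv, uRw, vRv, wRw
Complete open branch: countermodel on an S4-frame, so not valid in S4, nor in K, T (the same frame is also a K-frame and a T-frame).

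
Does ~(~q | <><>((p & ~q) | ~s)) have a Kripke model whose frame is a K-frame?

1. ~(~q | <><>((p & ~q) | ~s)), 0
2. q, 0
3. ~<><>((p & ~q) | ~s), 0

Yes, satisfiable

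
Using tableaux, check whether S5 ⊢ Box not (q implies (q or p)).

Tableau for the negation not Box not (q implies (q or p)):
1. not Box not (q implies (q or p)), 0
2. q implies (q or p), 1   [neg-Box-rule on 1: fresh world 1, 0R1]
3. q or p, 1   [implies-rule on 2 (branches; this branch)]
4. p, 1   [or-rule on 3 (branches; this branch)]
Accessibility: 0R0, 0R1, 1R0, 1R1
The negation has an open branch (countermodel exists).

Invalid (countermodel exists)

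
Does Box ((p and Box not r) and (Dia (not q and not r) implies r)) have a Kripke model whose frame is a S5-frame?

Satisfiable (open branch found)

1. Box ((p and Box not r) and (Dia (not q and not r) implies r)), u
2. (p and Box not r) and (Dia (not q and not r) implies r), u   [Box-rule on 1 via uRu]
3. p and Box not r, u   [and-rule on 2]
4. Dia (not q and not r) implies r, u   [and-rule on 2]
5. p, u   [and-rule on 3]
6. Box not r, u   [and-rule on 3]
7. not r, u   [Box-rule on 6 via uRu]
8. not Dia (not q and not r), u   [implies-rule on 4 (branches; this branch)]
9. not (not q and not r), u   [neg-Dia-rule on 8 via uRu]
10. q, u   [neg-and-rule on 9 (branches; this branch)]
Accessibility: uRu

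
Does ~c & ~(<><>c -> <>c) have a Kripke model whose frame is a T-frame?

1. ~c & ~(<><>c -> <>c), 0
2. ~c, 0   [&-rule on 1]
3. ~(<><>c -> <>c), 0   [&-rule on 1]
4. <><>c, 0   [~->-rule on 3]
5. ~<>c, 0   [~->-rule on 3]
6. <>c, 1   [<>-rule on 4: fresh world 1, 0R1]
7. ~c, 1   [~<>-rule on 5 via 0R1]
8. c, 2   [<>-rule on 6: fresh world 2, 1R2]
Accessibility: 0R0, 0R1, 1R1, 1R2, 2R2

Satisfiable (open branch found)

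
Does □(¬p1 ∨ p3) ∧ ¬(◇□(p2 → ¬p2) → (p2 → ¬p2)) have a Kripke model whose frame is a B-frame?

1. □(¬p1 ∨ p3) ∧ ¬(◇□(p2 → ¬p2) → (p2 → ¬p2)), u
2. □(¬p1 ∨ p3), u
3. ¬(◇□(p2 → ¬p2) → (p2 → ¬p2)), u
4. ◇□(p2 → ¬p2), u
5. ¬(p2 → ¬p2), u
6. p2, u
7. ¬p1 ∨ p3, u
8. p3, u
9. □(p2 → ¬p2), v
10. ¬p1 ∨ p3, v
11. p2 → ¬p2, u
12. p2 → ¬p2, v
13. p3, v
14. ¬p2, u
Accessibility: uRu, uRv, vRu, vRv
Branch closes: p2 and ¬p2 both at u.
All branches of the tableau close; one closing branch shown above.

Unsatisfiable (every branch closes)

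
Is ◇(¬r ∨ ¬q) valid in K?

Tableau for the negation ¬◇(¬r ∨ ¬q):
1. ¬◇(¬r ∨ ¬q), 0
The negation has an open branch (countermodel exists).

No, not valid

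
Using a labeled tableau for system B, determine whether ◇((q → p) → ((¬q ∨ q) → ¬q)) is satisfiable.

1. ◇((q → p) → ((¬q ∨ q) → ¬q)), w0
2. (q → p) → ((¬q ∨ q) → ¬q), w1   [◇-rule on 1: fresh world w1, w0Rw1]
3. (¬q ∨ q) → ¬q, w1   [→-rule on 2 (branches; this branch)]
4. ¬q, w1   [→-rule on 3 (branches; this branch)]
Accessibility: w0Rw0, w0Rw1, w1Rw0, w1Rw1

Satisfiable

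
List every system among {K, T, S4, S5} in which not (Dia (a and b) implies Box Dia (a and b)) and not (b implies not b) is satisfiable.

S5-tableau for the formula:
1. not (Dia (a and b) implies Box Dia (a and b)) and not (b implies not b), u
2. not (Dia (a and b) implies Box Dia (a and b)), u
3. not (b implies not b), u
4. Dia (a and b), u
5. not Box Dia (a and b), u
6. b, u
7. a and b, v
8. a, v
9. b, v
10. not Dia (a and b), w
11. not (a and b), u
12. not (a and b), v
13. not (a and b), w
14. not a, u
15. not b, v
Accessibility: uRu, uRv, uRw, vRu, vRv, vRw, wRu, wRv, wRw
Branch closes: b and not b both at v.
Every branch closes (one shown): unsatisfiable in S5.
S4-tableau for the formula:
1. not (Dia (a and b) implies Box Dia (a and b)) and not (b implies not b), u
2. not (Dia (a and b) implies Box Dia (a and b)), u
3. not (b implies not b), u
4. Dia (a and b), u
5. not Box Dia (a and b), u
6. b, u
7. a and b, v
8. a, v
9. b, v
10. not Dia (a and b), w
11. not (a and b), w
12. not b, w
Accessibility: uRu, uRv, uRw, vRv, wRw
Complete open branch: satisfiable in S4, hence also in K, T (this S4-model is also a K-model and a T-model).

K, T, S4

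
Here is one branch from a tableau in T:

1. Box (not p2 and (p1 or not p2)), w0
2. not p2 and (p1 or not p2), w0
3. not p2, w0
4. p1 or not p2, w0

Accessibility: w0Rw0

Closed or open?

Open

No world carries both an atom and its negation.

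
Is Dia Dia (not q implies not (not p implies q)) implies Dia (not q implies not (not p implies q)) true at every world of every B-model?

Tableau for the negation not (Dia Dia (not q implies not (not p implies q)) implies Dia (not q implies not (not p implies q))):
1. not (Dia Dia (not q implies not (not p implies q)) implies Dia (not q implies not (not p implies q))), w0
2. Dia Dia (not q implies not (not p implies q)), w0
3. not Dia (not q implies not (not p implies q)), w0
4. not (not q implies not (not p implies q)), w0
5. not q, w0
6. not p implies q, w0
7. p, w0
8. Dia (not q implies not (not p implies q)), w1
9. not (not q implies not (not p implies q)), w1
10. not q, w1
11. not p implies q, w1
12. p, w1
13. not q implies not (not p implies q), w2
14. not (not p implies q), w2
15. not p, w2
16. not q, w2
Accessibility: w0Rw0, w0Rw1, w1Rw0, w1Rw1, w1Rw2, w2Rw1, w2Rw2
The negation has an open branch (countermodel exists).

No, not valid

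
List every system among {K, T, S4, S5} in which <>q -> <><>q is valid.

T-tableau for the negation ~(<>q -> <><>q):
1. ~(<>q -> <><>q), u
2. <>q, u
3. ~<><>q, u
4. ~<>q, u
5. ~q, u
6. q, v
7. ~<>q, v
8. ~q, v
Accessibility: uRu, uRv, vRv
Branch closes: q and ~q both at v.
Every branch closes (one shown): valid in T, hence also in S4, S5 (every theorem of T is a theorem of S4 and S5).
K-tableau for the negation ~(<>q -> <><>q):
1. ~(<>q -> <><>q), u
2. <>q, u
3. ~<><>q, u
4. q, v
5. ~<>q, v
Accessibility: uRv
Complete open branch: countermodel on a K-frame, so not valid in K.

T, S4, S5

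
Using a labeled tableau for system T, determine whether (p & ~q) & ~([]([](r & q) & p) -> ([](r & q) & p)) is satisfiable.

1. (p & ~q) & ~([]([](r & q) & p) -> ([](r & q) & p)), w0
2. p & ~q, w0
3. ~([]([](r & q) & p) -> ([](r & q) & p)), w0
4. p, w0
5. ~q, w0
6. []([](r & q) & p), w0
7. ~([](r & q) & p), w0
8. [](r & q) & p, w0
9. [](r & q), w0
10. r & q, w0
11. r, w0
12. q, w0
Accessibility: w0Rw0
Branch closes: q and ~q both at w0.
Every branch closes; the branch above is one of them.

No, unsatisfiable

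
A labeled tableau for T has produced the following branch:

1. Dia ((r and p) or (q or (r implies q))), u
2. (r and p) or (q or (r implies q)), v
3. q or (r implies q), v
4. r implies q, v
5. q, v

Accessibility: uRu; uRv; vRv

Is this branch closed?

No atom appears with both signs at the same world.

Open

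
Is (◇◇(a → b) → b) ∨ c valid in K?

Tableau for the negation ¬((◇◇(a → b) → b) ∨ c):
1. ¬((◇◇(a → b) → b) ∨ c), w0
2. ¬(◇◇(a → b) → b), w0
3. ¬c, w0
4. ◇◇(a → b), w0
5. ¬b, w0
6. ◇(a → b), w1
7. a → b, w2
8. b, w2
Accessibility: w0Rw1, w1Rw2
The negation has an open branch (countermodel exists).

Invalid (countermodel exists)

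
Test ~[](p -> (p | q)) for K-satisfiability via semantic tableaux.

Unsatisfiable (every branch closes)

1. ~[](p -> (p | q)), w0
2. ~(p -> (p | q)), w1
3. p, w1
4. ~(p | q), w1
5. ~p, w1
6. ~q, w1
Accessibility: w0Rw1
Branch closes: p and ~p both at w1.
All branches of the tableau close; one closing branch shown above.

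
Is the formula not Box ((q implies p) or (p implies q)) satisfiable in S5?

1. not Box ((q implies p) or (p implies q)), 0
2. not ((q implies p) or (p implies q)), 1
3. not (q implies p), 1
4. not (p implies q), 1
5. q, 1
6. not p, 1
7. p, 1
8. not q, 1
Accessibility: 0R0, 0R1, 1R0, 1R1
Branch closes: p and not p both at 1.
(One branch shown.) All branches close.

No, unsatisfiable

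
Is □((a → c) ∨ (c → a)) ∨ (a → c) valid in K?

Valid

Tableau for the negation ¬(□((a → c) ∨ (c → a)) ∨ (a → c)):
1. ¬(□((a → c) ∨ (c → a)) ∨ (a → c)), w0
2. ¬□((a → c) ∨ (c → a)), w0   [¬∨-rule on 1]
3. ¬(a → c), w0   [¬∨-rule on 1]
4. a, w0   [¬→-rule on 3]
5. ¬c, w0   [¬→-rule on 3]
6. ¬((a → c) ∨ (c → a)), w1   [¬□-rule on 2: fresh world w1, w0Rw1]
7. ¬(a → c), w1   [¬∨-rule on 6]
8. ¬(c → a), w1   [¬∨-rule on 6]
9. a, w1   [¬→-rule on 7]
10. ¬c, w1   [¬→-rule on 7]
11. c, w1   [¬→-rule on 8]
12. ¬a, w1   [¬→-rule on 8]
Accessibility: w0Rw1
Branch closes: c and ¬c both at w1.
All branches of the negation close; one closing branch shown above.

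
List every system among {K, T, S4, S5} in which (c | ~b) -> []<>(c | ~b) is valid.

S5

S5-tableau for the negation ~((c | ~b) -> []<>(c | ~b)):
1. ~((c | ~b) -> []<>(c | ~b)), w0
2. c | ~b, w0
3. ~[]<>(c | ~b), w0
4. ~b, w0
5. ~<>(c | ~b), w1
6. ~(c | ~b), w0
7. ~c, w0
8. b, w0
Accessibility: w0Rw0, w0Rw1, w1Rw0, w1Rw1
Branch closes: b and ~b both at w0.
Every branch closes (one shown): valid in S5.
S4-tableau for the negation ~((c | ~b) -> []<>(c | ~b)):
1. ~((c | ~b) -> []<>(c | ~b)), w0
2. c | ~b, w0
3. ~[]<>(c | ~b), w0
4. ~b, w0
5. ~<>(c | ~b), w1
6. ~(c | ~b), w1
7. ~c, w1
8. b, w1
Accessibility: w0Rw0, w0Rw1, w1Rw1
Complete open branch: countermodel on an S4-frame, so not valid in S4, nor in K, T (the same frame is also a K-frame and a T-frame).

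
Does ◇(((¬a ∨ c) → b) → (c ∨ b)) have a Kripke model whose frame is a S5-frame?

1. ◇(((¬a ∨ c) → b) → (c ∨ b)), 0
2. ((¬a ∨ c) → b) → (c ∨ b), 1
3. c ∨ b, 1
4. b, 1
Accessibility: 0R0, 0R1, 1R0, 1R1

Satisfiable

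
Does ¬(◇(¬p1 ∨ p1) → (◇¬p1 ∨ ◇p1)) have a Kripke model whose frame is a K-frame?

No, unsatisfiable

1. ¬(◇(¬p1 ∨ p1) → (◇¬p1 ∨ ◇p1)), w0
2. ◇(¬p1 ∨ p1), w0   [¬→-rule on 1]
3. ¬(◇¬p1 ∨ ◇p1), w0   [¬→-rule on 1]
4. ¬◇¬p1, w0   [¬∨-rule on 3]
5. ¬◇p1, w0   [¬∨-rule on 3]
6. ¬p1 ∨ p1, w1   [◇-rule on 2: fresh world w1, w0Rw1]
7. p1, w1   [¬◇-rule on 4 via w0Rw1]
8. ¬p1, w1   [¬◇-rule on 5 via w0Rw1]
Accessibility: w0Rw1
Branch closes: p1 and ¬p1 both at w1.
All branches of the tableau close; one closing branch shown above.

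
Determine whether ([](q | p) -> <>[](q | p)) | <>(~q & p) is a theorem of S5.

Tableau for the negation ~(([](q | p) -> <>[](q | p)) | <>(~q & p)):
1. ~(([](q | p) -> <>[](q | p)) | <>(~q & p)), u
2. ~([](q | p) -> <>[](q | p)), u
3. ~<>(~q & p), u
4. [](q | p), u
5. ~<>[](q | p), u
6. ~(~q & p), u
7. q | p, u
8. ~[](q | p), u
9. ~p, u
10. q, u
11. ~(q | p), v
12. ~q, v
13. ~p, v
14. ~(~q & p), v
15. q | p, v
16. ~[](q | p), v
17. p, v
Accessibility: uRu, uRv, vRu, vRv
Branch closes: p and ~p both at v.
Every branch of the negation's tableau closes; the branch above is one of them.

Yes, valid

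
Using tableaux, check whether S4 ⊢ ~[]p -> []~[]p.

Invalid (countermodel exists)

Tableau for the negation ~(~[]p -> []~[]p):
1. ~(~[]p -> []~[]p), w0
2. ~[]p, w0
3. ~[]~[]p, w0
4. ~p, w1
5. []p, w2
6. p, w2
Accessibility: w0Rw0, w0Rw1, w0Rw2, w1Rw1, w2Rw2
The negation has an open branch (countermodel exists).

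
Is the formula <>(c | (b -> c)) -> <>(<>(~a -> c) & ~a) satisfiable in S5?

1. <>(c | (b -> c)) -> <>(<>(~a -> c) & ~a), w0
2. <>(<>(~a -> c) & ~a), w0   [->-rule on 1 (branches; this branch)]
3. <>(~a -> c) & ~a, w1   [<>-rule on 2: fresh world w1, w0Rw1]
4. <>(~a -> c), w1   [&-rule on 3]
5. ~a, w1   [&-rule on 3]
6. ~a -> c, w2   [<>-rule on 4: fresh world w2, w1Rw2]
7. c, w2   [->-rule on 6 (branches; this branch)]
Accessibility: w0Rw0, w0Rw1, w0Rw2, w1Rw0, w1Rw1, w1Rw2, w2Rw0, w2Rw1, w2Rw2

Satisfiable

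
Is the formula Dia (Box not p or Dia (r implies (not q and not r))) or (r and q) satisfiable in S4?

1. Dia (Box not p or Dia (r implies (not q and not r))) or (r and q), w0
2. r and q, w0
3. r, w0
4. q, w0
Accessibility: w0Rw0

Satisfiable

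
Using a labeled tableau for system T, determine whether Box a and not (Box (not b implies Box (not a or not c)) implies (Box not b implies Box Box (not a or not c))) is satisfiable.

Unsatisfiable (every branch closes)

1. Box a and not (Box (not b implies Box (not a or not c)) implies (Box not b implies Box Box (not a or not c))), 0
2. Box a, 0
3. not (Box (not b implies Box (not a or not c)) implies (Box not b implies Box Box (not a or not c))), 0
4. Box (not b implies Box (not a or not c)), 0
5. not (Box not b implies Box Box (not a or not c)), 0
6. Box not b, 0
7. not Box Box (not a or not c), 0
8. a, 0
9. not b implies Box (not a or not c), 0
10. not b, 0
11. Box (not a or not c), 0
12. not a or not c, 0
13. not c, 0
14. not Box (not a or not c), 1
15. a, 1
16. not b implies Box (not a or not c), 1
17. not b, 1
18. not a or not c, 1
19. Box (not a or not c), 1
20. not c, 1
21. not (not a or not c), 2
22. a, 2
23. c, 2
24. not a or not c, 2
25. not c, 2
Accessibility: 0R0, 0R1, 1R1, 1R2, 2R2
Branch closes: c and not c both at 2.
(One branch shown.) All branches close.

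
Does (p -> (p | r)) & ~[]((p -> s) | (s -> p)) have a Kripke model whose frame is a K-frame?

1. (p -> (p | r)) & ~[]((p -> s) | (s -> p)), w0
2. p -> (p | r), w0   [&-rule on 1]
3. ~[]((p -> s) | (s -> p)), w0   [&-rule on 1]
4. p | r, w0   [->-rule on 2 (branches; this branch)]
5. r, w0   [|-rule on 4 (branches; this branch)]
6. ~((p -> s) | (s -> p)), w1   [~[]-rule on 3: fresh world w1, w0Rw1]
7. ~(p -> s), w1   [~|-rule on 6]
8. ~(s -> p), w1   [~|-rule on 6]
9. p, w1   [~->-rule on 7]
10. ~s, w1   [~->-rule on 7]
11. s, w1   [~->-rule on 8]
12. ~p, w1   [~->-rule on 8]
Accessibility: w0Rw1
Branch closes: s and ~s both at w1.
(One branch shown.) All branches close.

Unsatisfiable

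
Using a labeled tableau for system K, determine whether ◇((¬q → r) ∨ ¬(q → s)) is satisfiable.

Yes, satisfiable

1. ◇((¬q → r) ∨ ¬(q → s)), u
2. (¬q → r) ∨ ¬(q → s), v
3. ¬(q → s), v
4. q, v
5. ¬s, v
Accessibility: uRv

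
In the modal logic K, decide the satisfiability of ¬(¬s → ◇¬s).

1. ¬(¬s → ◇¬s), u
2. ¬s, u
3. ¬◇¬s, u

Satisfiable (open branch found)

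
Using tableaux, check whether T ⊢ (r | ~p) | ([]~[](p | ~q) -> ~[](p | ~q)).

Valid in T

Tableau for the negation ~((r | ~p) | ([]~[](p | ~q) -> ~[](p | ~q))):
1. ~((r | ~p) | ([]~[](p | ~q) -> ~[](p | ~q))), 0
2. ~(r | ~p), 0
3. ~([]~[](p | ~q) -> ~[](p | ~q)), 0
4. ~r, 0
5. p, 0
6. []~[](p | ~q), 0
7. [](p | ~q), 0
8. ~[](p | ~q), 0
9. p | ~q, 0
10. ~q, 0
11. ~(p | ~q), 1
12. ~p, 1
13. q, 1
14. ~[](p | ~q), 1
15. p | ~q, 1
16. ~q, 1
Accessibility: 0R0, 0R1, 1R1
Branch closes: q and ~q both at 1.
Every branch of the negation's tableau closes; the branch above is one of them.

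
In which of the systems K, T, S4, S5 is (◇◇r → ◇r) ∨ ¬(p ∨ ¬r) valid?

S4, S5

T-tableau for the negation ¬((◇◇r → ◇r) ∨ ¬(p ∨ ¬r)):
1. ¬((◇◇r → ◇r) ∨ ¬(p ∨ ¬r)), u
2. ¬(◇◇r → ◇r), u
3. p ∨ ¬r, u
4. ◇◇r, u
5. ¬◇r, u
6. ¬r, u
7. ◇r, v
8. ¬r, v
9. r, w
Accessibility: uRu, uRv, vRv, vRw, wRw
Complete open branch: countermodel on a T-frame, so not valid in T, nor in K (the same frame is also a K-frame).
S4-tableau for the negation ¬((◇◇r → ◇r) ∨ ¬(p ∨ ¬r)):
1. ¬((◇◇r → ◇r) ∨ ¬(p ∨ ¬r)), u
2. ¬(◇◇r → ◇r), u
3. p ∨ ¬r, u
4. ◇◇r, u
5. ¬◇r, u
6. ¬r, u
7. ◇r, v
8. ¬r, v
9. r, w
10. ¬r, w
Accessibility: uRu, uRv, uRw, vRv, vRw, wRw
Branch closes: r and ¬r both at w.
Every branch closes (one shown): valid in S4, hence also in S5 (every theorem of S4 is a theorem of S5).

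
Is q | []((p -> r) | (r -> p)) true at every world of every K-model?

Tableau for the negation ~(q | []((p -> r) | (r -> p))):
1. ~(q | []((p -> r) | (r -> p))), u
2. ~q, u
3. ~[]((p -> r) | (r -> p)), u
4. ~((p -> r) | (r -> p)), v
5. ~(p -> r), v
6. ~(r -> p), v
7. p, v
8. ~r, v
9. r, v
10. ~p, v
Accessibility: uRv
Branch closes: r and ~r both at v.
Every branch of the negation's tableau closes; the branch above is one of them.

Valid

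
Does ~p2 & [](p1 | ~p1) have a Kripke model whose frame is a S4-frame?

1. ~p2 & [](p1 | ~p1), 0
2. ~p2, 0   [&-rule on 1]
3. [](p1 | ~p1), 0   [&-rule on 1]
4. p1 | ~p1, 0   [[]-rule on 3 via 0R0]
5. ~p1, 0   [|-rule on 4 (branches; this branch)]
Accessibility: 0R0

Satisfiable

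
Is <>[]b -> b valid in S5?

Yes, valid

Tableau for the negation ~(<>[]b -> b):
1. ~(<>[]b -> b), 0
2. <>[]b, 0
3. ~b, 0
4. []b, 1
5. b, 0
Accessibility: 0R0, 0R1, 1R0, 1R1
Branch closes: b and ~b both at 0.
All branches of the negation close; one closing branch shown above.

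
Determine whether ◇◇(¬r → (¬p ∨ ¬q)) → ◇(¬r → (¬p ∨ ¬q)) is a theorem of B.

Tableau for the negation ¬(◇◇(¬r → (¬p ∨ ¬q)) → ◇(¬r → (¬p ∨ ¬q))):
1. ¬(◇◇(¬r → (¬p ∨ ¬q)) → ◇(¬r → (¬p ∨ ¬q))), u
2. ◇◇(¬r → (¬p ∨ ¬q)), u
3. ¬◇(¬r → (¬p ∨ ¬q)), u
4. ¬(¬r → (¬p ∨ ¬q)), u
5. ¬r, u
6. ¬(¬p ∨ ¬q), u
7. p, u
8. q, u
9. ◇(¬r → (¬p ∨ ¬q)), v
10. ¬(¬r → (¬p ∨ ¬q)), v
11. ¬r, v
12. ¬(¬p ∨ ¬q), v
13. p, v
14. q, v
15. ¬r → (¬p ∨ ¬q), w
16. ¬p ∨ ¬q, w
17. ¬q, w
Accessibility: uRu, uRv, vRu, vRv, vRw, wRv, wRw
The negation has an open branch (countermodel exists).

Not valid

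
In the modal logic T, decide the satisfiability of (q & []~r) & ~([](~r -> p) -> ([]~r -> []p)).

1. (q & []~r) & ~([](~r -> p) -> ([]~r -> []p)), w0
2. q & []~r, w0   [&-rule on 1]
3. ~([](~r -> p) -> ([]~r -> []p)), w0   [&-rule on 1]
4. q, w0   [&-rule on 2]
5. []~r, w0   [&-rule on 2]
6. [](~r -> p), w0   [~->-rule on 3]
7. ~([]~r -> []p), w0   [~->-rule on 3]
8. ~[]p, w0   [~->-rule on 7]
9. ~r, w0   [[]-rule on 5 via w0Rw0]
10. ~r -> p, w0   [[]-rule on 6 via w0Rw0]
11. p, w0   [->-rule on 10 (branches; this branch)]
12. ~p, w1   [~[]-rule on 8: fresh world w1, w0Rw1]
13. ~r, w1   [[]-rule on 5 via w0Rw1]
14. ~r -> p, w1   [[]-rule on 6 via w0Rw1]
15. p, w1   [->-rule on 14 (branches; this branch)]
Accessibility: w0Rw0, w0Rw1, w1Rw1
Branch closes: p and ~p both at w1.
(One branch shown.) All branches close.

No, unsatisfiable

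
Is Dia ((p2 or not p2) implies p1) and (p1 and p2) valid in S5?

No, not valid

Tableau for the negation not (Dia ((p2 or not p2) implies p1) and (p1 and p2)):
1. not (Dia ((p2 or not p2) implies p1) and (p1 and p2)), 0
2. not (p1 and p2), 0   [neg-and-rule on 1 (branches; this branch)]
3. not p2, 0   [neg-and-rule on 2 (branches; this branch)]
Accessibility: 0R0
The negation has an open branch (countermodel exists).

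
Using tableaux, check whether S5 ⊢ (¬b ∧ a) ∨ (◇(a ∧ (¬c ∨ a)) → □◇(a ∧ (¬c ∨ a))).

Tableau for the negation ¬((¬b ∧ a) ∨ (◇(a ∧ (¬c ∨ a)) → □◇(a ∧ (¬c ∨ a)))):
1. ¬((¬b ∧ a) ∨ (◇(a ∧ (¬c ∨ a)) → □◇(a ∧ (¬c ∨ a)))), 0
2. ¬(¬b ∧ a), 0
3. ¬(◇(a ∧ (¬c ∨ a)) → □◇(a ∧ (¬c ∨ a))), 0
4. ◇(a ∧ (¬c ∨ a)), 0
5. ¬□◇(a ∧ (¬c ∨ a)), 0
6. ¬a, 0
7. a ∧ (¬c ∨ a), 1
8. a, 1
9. ¬c ∨ a, 1
10. ¬◇(a ∧ (¬c ∨ a)), 2
11. ¬(a ∧ (¬c ∨ a)), 0
12. ¬(a ∧ (¬c ∨ a)), 1
13. ¬(a ∧ (¬c ∨ a)), 2
14. ¬(¬c ∨ a), 0
15. c, 0
16. ¬(¬c ∨ a), 1
17. c, 1
18. ¬a, 1
Accessibility: 0R0, 0R1, 0R2, 1R0, 1R1, 1R2, 2R0, 2R1, 2R2
Branch closes: a and ¬a both at 1.
All branches of the negation close; one closing branch shown above.

Yes, valid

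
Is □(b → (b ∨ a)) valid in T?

Yes, valid

Tableau for the negation ¬□(b → (b ∨ a)):
1. ¬□(b → (b ∨ a)), 0
2. ¬(b → (b ∨ a)), 1   [¬□-rule on 1: fresh world 1, 0R1]
3. b, 1   [¬→-rule on 2]
4. ¬(b ∨ a), 1   [¬→-rule on 2]
5. ¬b, 1   [¬∨-rule on 4]
6. ¬a, 1   [¬∨-rule on 4]
Accessibility: 0R0, 0R1, 1R1
Branch closes: b and ¬b both at 1.
All branches of the negation close; one closing branch shown above.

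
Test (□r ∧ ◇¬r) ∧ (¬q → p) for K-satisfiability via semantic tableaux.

Unsatisfiable

1. (□r ∧ ◇¬r) ∧ (¬q → p), w0
2. □r ∧ ◇¬r, w0
3. ¬q → p, w0
4. □r, w0
5. ◇¬r, w0
6. p, w0
7. ¬r, w1
8. r, w1
Accessibility: w0Rw1
Branch closes: r and ¬r both at w1.
All branches of the tableau close; one closing branch shown above.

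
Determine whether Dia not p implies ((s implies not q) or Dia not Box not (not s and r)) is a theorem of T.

Not valid

Tableau for the negation not (Dia not p implies ((s implies not q) or Dia not Box not (not s and r))):
1. not (Dia not p implies ((s implies not q) or Dia not Box not (not s and r))), w0
2. Dia not p, w0
3. not ((s implies not q) or Dia not Box not (not s and r)), w0
4. not (s implies not q), w0
5. not Dia not Box not (not s and r), w0
6. s, w0
7. q, w0
8. Box not (not s and r), w0
9. not (not s and r), w0
10. not r, w0
11. not p, w1
12. Box not (not s and r), w1
13. not (not s and r), w1
14. not r, w1
Accessibility: w0Rw0, w0Rw1, w1Rw1
The negation has an open branch (countermodel exists).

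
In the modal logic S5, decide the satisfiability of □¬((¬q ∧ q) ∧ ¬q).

1. □¬((¬q ∧ q) ∧ ¬q), w0
2. ¬((¬q ∧ q) ∧ ¬q), w0
3. q, w0
Accessibility: w0Rw0

Yes, satisfiable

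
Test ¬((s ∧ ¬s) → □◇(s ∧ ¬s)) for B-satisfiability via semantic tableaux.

No, unsatisfiable

1. ¬((s ∧ ¬s) → □◇(s ∧ ¬s)), 0
2. s ∧ ¬s, 0   [¬→-rule on 1]
3. ¬□◇(s ∧ ¬s), 0   [¬→-rule on 1]
4. s, 0   [∧-rule on 2]
5. ¬s, 0   [∧-rule on 2]
Accessibility: 0R0
Branch closes: s and ¬s both at 0.
Every branch closes; the branch above is one of them.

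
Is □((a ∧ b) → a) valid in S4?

Valid

Tableau for the negation ¬□((a ∧ b) → a):
1. ¬□((a ∧ b) → a), u
2. ¬((a ∧ b) → a), v
3. a ∧ b, v
4. ¬a, v
5. a, v
6. b, v
Accessibility: uRu, uRv, vRv
Branch closes: a and ¬a both at v.
Every branch of the negation's tableau closes; the branch above is one of them.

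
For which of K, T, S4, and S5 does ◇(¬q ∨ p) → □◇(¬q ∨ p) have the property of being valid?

S5

S4-tableau for the negation ¬(◇(¬q ∨ p) → □◇(¬q ∨ p)):
1. ¬(◇(¬q ∨ p) → □◇(¬q ∨ p)), w0
2. ◇(¬q ∨ p), w0
3. ¬□◇(¬q ∨ p), w0
4. ¬q ∨ p, w1
5. p, w1
6. ¬◇(¬q ∨ p), w2
7. ¬(¬q ∨ p), w2
8. q, w2
9. ¬p, w2
Accessibility: w0Rw0, w0Rw1, w0Rw2, w1Rw1, w2Rw2
Complete open branch: countermodel on an S4-frame, so not valid in S4, nor in K, T (the same frame is also a K-frame and a T-frame).
S5-tableau for the negation ¬(◇(¬q ∨ p) → □◇(¬q ∨ p)):
1. ¬(◇(¬q ∨ p) → □◇(¬q ∨ p)), w0
2. ◇(¬q ∨ p), w0
3. ¬□◇(¬q ∨ p), w0
4. ¬q ∨ p, w1
5. p, w1
6. ¬◇(¬q ∨ p), w2
7. ¬(¬q ∨ p), w0
8. q, w0
9. ¬p, w0
10. ¬(¬q ∨ p), w1
11. q, w1
12. ¬p, w1
Accessibility: w0Rw0, w0Rw1, w0Rw2, w1Rw0, w1Rw1, w1Rw2, w2Rw0, w2Rw1, w2Rw2
Branch closes: p and ¬p both at w1.
Every branch closes (one shown): valid in S5.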